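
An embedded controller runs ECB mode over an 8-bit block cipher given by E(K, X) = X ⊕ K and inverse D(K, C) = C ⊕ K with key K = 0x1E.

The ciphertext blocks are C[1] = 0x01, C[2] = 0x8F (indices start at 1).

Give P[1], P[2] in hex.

ECB decryption: P_i = D(K, C_i).
P[1]: D(K, 0x01) = 0x1F.
P[2]: D(K, 0x8F) = 0x91.

P[1] = 0x1F, P[2] = 0x91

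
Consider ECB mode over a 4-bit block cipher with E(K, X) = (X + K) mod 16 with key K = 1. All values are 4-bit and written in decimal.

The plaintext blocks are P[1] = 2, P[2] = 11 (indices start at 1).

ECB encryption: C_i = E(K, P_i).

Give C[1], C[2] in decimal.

C[1] = 3, C[2] = 12

C[1]: E(K, 2) = 3.
C[2]: E(K, 11) = 12.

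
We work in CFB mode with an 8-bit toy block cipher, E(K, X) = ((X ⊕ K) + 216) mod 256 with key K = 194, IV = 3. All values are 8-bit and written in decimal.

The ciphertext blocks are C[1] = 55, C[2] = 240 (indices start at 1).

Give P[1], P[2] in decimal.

CFB decryption: P_i = C_i ⊕ E(K, C_{i−1}), with C_{0} = IV.
P[1]: E(K, 3) = 153; 55 ⊕ 153 = 174.
P[2]: E(K, 55) = 205; 240 ⊕ 205 = 61.

P[1] = 174, P[2] = 61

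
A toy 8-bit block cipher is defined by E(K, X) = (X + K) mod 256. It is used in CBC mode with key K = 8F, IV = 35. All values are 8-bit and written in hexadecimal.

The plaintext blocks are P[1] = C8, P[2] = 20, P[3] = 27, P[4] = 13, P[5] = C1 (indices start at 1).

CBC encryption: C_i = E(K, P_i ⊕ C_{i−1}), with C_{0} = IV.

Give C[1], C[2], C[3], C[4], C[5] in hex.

C[1] = 8C, C[2] = 3B, C[3] = AB, C[4] = 47, C[5] = 15

C[1]: P[1] ⊕ 35 = FD; E(K, FD) = 8C.
C[2]: P[2] ⊕ 8C = AC; E(K, AC) = 3B.
C[3]: P[3] ⊕ 3B = 1C; E(K, 1C) = AB.
C[4]: P[4] ⊕ AB = B8; E(K, B8) = 47.
C[5]: P[5] ⊕ 47 = 86; E(K, 86) = 15.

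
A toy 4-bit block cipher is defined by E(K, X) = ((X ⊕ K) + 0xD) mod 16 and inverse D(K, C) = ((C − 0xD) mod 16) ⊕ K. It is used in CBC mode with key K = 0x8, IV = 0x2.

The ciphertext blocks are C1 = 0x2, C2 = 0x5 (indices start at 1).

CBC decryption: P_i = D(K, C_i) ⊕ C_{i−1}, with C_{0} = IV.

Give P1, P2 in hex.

P1 = 0xF, P2 = 0x2

P1: D(K, 0x2) = 0xD; 0xD ⊕ 0x2 = 0xF.
P2: D(K, 0x5) = 0x0; 0x0 ⊕ 0x2 = 0x2.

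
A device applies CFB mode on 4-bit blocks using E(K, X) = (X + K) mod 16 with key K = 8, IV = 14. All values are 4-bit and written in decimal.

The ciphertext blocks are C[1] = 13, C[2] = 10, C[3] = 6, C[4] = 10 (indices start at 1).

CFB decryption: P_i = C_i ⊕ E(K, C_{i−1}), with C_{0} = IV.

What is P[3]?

P[3] = 4

P[3]: E(K, 10) = 2; 6 ⊕ 2 = 4.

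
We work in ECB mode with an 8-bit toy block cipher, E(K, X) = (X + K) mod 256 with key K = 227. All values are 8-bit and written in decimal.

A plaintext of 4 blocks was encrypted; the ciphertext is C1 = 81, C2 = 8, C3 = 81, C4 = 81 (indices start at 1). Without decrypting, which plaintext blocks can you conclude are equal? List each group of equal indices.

ECB encrypts each block independently with the same key, so equal ciphertext blocks imply equal plaintext blocks.
C1 = C3 = C4 = 81, so P1 = P3 = P4.

P1 = P3 = P4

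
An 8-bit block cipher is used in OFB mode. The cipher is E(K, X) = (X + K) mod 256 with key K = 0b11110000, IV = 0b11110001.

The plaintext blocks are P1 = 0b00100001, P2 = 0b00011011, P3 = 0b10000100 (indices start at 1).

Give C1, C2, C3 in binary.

C1 = 0b11000000, C2 = 0b11001010, C3 = 0b01000101

OFB encryption: S_i = E(K, S_{i−1}) with S_{0} = IV; C_i = P_i ⊕ S_i.
C1: S = E(K, 0b11110001) = 0b11100001; 0b00100001 ⊕ 0b11100001 = 0b11000000.
C2: S = E(K, 0b11100001) = 0b11010001; 0b00011011 ⊕ 0b11010001 = 0b11001010.
C3: S = E(K, 0b11010001) = 0b11000001; 0b10000100 ⊕ 0b11000001 = 0b01000101.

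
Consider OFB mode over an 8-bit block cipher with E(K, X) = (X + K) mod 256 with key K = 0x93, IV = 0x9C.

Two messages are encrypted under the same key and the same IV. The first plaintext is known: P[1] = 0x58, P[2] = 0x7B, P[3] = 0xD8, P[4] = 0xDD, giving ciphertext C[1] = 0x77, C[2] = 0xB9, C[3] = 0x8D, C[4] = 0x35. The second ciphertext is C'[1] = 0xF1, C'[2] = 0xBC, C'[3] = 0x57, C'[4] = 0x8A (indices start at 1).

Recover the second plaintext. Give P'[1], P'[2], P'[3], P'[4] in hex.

In OFB with a reused IV, both messages share the same keystream S_i, so C_i ⊕ C'_i = P_i ⊕ P'_i and thus P'_i = P_i ⊕ C_i ⊕ C'_i.
P'[1]: 0x58 ⊕ 0x77 ⊕ 0xF1 = 0xDE.
P'[2]: 0x7B ⊕ 0xB9 ⊕ 0xBC = 0x7E.
P'[3]: 0xD8 ⊕ 0x8D ⊕ 0x57 = 0x02.
P'[4]: 0xDD ⊕ 0x35 ⊕ 0x8A = 0x62.

P'[1] = 0xDE, P'[2] = 0x7E, P'[3] = 0x02, P'[4] = 0x62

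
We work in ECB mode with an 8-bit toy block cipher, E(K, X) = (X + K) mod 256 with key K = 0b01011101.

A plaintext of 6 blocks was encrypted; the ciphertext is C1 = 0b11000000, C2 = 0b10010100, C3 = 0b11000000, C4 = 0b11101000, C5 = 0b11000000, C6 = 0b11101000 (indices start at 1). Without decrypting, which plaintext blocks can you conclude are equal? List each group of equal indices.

P1 = P3 = P5; P4 = P6

ECB encrypts each block independently with the same key, so equal ciphertext blocks imply equal plaintext blocks.
C1 = C3 = C5 = 0b11000000, so P1 = P3 = P5.
C4 = C6 = 0b11101000, so P4 = P6.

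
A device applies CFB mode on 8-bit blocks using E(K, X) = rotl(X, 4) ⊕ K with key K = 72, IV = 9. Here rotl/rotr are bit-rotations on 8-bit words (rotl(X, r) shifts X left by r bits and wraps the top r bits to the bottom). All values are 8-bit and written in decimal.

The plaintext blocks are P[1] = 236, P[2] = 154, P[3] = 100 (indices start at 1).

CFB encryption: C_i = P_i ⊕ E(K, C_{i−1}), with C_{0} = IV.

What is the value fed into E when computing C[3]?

145

C[1]: E(K, 9) = 216; 236 ⊕ 216 = 52.
C[2]: E(K, 52) = 11; 154 ⊕ 11 = 145.
C[3]: E(K, 145) = 81; 100 ⊕ 81 = 53.
So the input to E for block [3] is 145.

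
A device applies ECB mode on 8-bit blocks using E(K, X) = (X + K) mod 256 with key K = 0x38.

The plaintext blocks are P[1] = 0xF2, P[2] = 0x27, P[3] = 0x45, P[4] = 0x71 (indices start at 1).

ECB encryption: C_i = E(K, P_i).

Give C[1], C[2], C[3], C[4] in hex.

C[1] = 0x2A, C[2] = 0x5F, C[3] = 0x7D, C[4] = 0xA9

C[1]: E(K, 0xF2) = 0x2A.
C[2]: E(K, 0x27) = 0x5F.
C[3]: E(K, 0x45) = 0x7D.
C[4]: E(K, 0x71) = 0xA9.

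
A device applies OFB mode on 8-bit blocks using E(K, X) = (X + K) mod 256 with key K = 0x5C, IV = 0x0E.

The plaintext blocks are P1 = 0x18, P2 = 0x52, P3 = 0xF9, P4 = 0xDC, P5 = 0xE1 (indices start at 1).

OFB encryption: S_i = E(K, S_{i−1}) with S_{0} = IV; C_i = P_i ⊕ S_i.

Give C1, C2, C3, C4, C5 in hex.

C1 = 0x72, C2 = 0x94, C3 = 0xDB, C4 = 0xA2, C5 = 0x3B

C1: S = E(K, 0x0E) = 0x6A; 0x18 ⊕ 0x6A = 0x72.
C2: S = E(K, 0x6A) = 0xC6; 0x52 ⊕ 0xC6 = 0x94.
C3: S = E(K, 0xC6) = 0x22; 0xF9 ⊕ 0x22 = 0xDB.
C4: S = E(K, 0x22) = 0x7E; 0xDC ⊕ 0x7E = 0xA2.
C5: S = E(K, 0x7E) = 0xDA; 0xE1 ⊕ 0xDA = 0x3B.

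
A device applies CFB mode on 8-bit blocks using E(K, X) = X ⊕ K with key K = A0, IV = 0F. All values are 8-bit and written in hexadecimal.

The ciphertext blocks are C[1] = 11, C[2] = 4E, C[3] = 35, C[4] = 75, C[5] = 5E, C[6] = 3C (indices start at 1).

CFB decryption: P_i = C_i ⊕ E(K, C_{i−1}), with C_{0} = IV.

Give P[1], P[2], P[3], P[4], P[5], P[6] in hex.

P[1]: E(K, 0F) = AF; 11 ⊕ AF = BE.
P[2]: E(K, 11) = B1; 4E ⊕ B1 = FF.
P[3]: E(K, 4E) = EE; 35 ⊕ EE = DB.
P[4]: E(K, 35) = 95; 75 ⊕ 95 = E0.
P[5]: E(K, 75) = D5; 5E ⊕ D5 = 8B.
P[6]: E(K, 5E) = FE; 3C ⊕ FE = C2.

P[1] = BE, P[2] = FF, P[3] = DB, P[4] = E0, P[5] = 8B, P[6] = C2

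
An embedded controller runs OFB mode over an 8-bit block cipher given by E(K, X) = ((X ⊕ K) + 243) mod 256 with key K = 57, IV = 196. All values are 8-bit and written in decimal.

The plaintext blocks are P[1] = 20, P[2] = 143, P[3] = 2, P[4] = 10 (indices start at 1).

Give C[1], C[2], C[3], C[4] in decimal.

OFB encryption: S_i = E(K, S_{i−1}) with S_{0} = IV; C_i = P_i ⊕ S_i.
C[1]: S = E(K, 196) = 240; 20 ⊕ 240 = 228.
C[2]: S = E(K, 240) = 188; 143 ⊕ 188 = 51.
C[3]: S = E(K, 188) = 120; 2 ⊕ 120 = 122.
C[4]: S = E(K, 120) = 52; 10 ⊕ 52 = 62.

C[1] = 228, C[2] = 51, C[3] = 122, C[4] = 62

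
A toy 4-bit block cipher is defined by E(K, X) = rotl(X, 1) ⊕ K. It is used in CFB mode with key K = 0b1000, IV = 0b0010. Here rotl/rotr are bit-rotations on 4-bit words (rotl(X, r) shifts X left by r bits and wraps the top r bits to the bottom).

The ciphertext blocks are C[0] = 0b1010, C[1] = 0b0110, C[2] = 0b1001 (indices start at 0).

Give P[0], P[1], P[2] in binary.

CFB decryption: P_i = C_i ⊕ E(K, C_{i−1}), with C_{−1} = IV.
P[0]: E(K, 0b0010) = 0b1100; 0b1010 ⊕ 0b1100 = 0b0110.
P[1]: E(K, 0b1010) = 0b1101; 0b0110 ⊕ 0b1101 = 0b1011.
P[2]: E(K, 0b0110) = 0b0100; 0b1001 ⊕ 0b0100 = 0b1101.

P[0] = 0b0110, P[1] = 0b1011, P[2] = 0b1101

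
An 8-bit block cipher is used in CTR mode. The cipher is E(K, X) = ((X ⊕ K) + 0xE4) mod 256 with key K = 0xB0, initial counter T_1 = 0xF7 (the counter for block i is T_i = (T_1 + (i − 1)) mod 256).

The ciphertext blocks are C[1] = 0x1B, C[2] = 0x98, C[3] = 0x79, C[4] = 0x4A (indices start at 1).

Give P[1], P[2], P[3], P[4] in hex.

CTR decryption: S_i = E(K, T_i) where T_i is the counter for block i; P_i = C_i ⊕ S_i.
P[1]: T = 0xF7, S = E(K, T) = 0x2B; 0x1B ⊕ 0x2B = 0x30.
P[2]: T = 0xF8, S = E(K, T) = 0x2C; 0x98 ⊕ 0x2C = 0xB4.
P[3]: T = 0xF9, S = E(K, T) = 0x2D; 0x79 ⊕ 0x2D = 0x54.
P[4]: T = 0xFA, S = E(K, T) = 0x2E; 0x4A ⊕ 0x2E = 0x64.

P[1] = 0x30, P[2] = 0xB4, P[3] = 0x54, P[4] = 0x64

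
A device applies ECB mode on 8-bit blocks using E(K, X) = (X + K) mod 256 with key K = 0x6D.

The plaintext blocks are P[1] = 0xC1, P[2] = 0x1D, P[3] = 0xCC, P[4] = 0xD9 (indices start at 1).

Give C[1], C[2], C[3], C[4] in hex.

ECB encryption: C_i = E(K, P_i).
C[1]: E(K, 0xC1) = 0x2E.
C[2]: E(K, 0x1D) = 0x8A.
C[3]: E(K, 0xCC) = 0x39.
C[4]: E(K, 0xD9) = 0x46.

C[1] = 0x2E, C[2] = 0x8A, C[3] = 0x39, C[4] = 0x46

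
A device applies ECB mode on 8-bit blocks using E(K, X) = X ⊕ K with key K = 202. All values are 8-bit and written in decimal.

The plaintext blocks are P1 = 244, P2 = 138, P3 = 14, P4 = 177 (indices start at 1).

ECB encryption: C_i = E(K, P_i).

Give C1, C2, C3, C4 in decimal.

C1: E(K, 244) = 62.
C2: E(K, 138) = 64.
C3: E(K, 14) = 196.
C4: E(K, 177) = 123.

C1 = 62, C2 = 64, C3 = 196, C4 = 123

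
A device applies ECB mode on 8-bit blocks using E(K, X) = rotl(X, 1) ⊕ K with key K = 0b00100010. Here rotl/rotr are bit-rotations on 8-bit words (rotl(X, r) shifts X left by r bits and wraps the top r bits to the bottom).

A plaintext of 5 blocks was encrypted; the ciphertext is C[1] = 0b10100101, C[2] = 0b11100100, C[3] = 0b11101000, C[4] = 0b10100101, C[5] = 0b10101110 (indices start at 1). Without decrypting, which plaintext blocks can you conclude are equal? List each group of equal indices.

P[1] = P[4]

ECB encrypts each block independently with the same key, so equal ciphertext blocks imply equal plaintext blocks.
C[1] = C[4] = 0b10100101, so P[1] = P[4].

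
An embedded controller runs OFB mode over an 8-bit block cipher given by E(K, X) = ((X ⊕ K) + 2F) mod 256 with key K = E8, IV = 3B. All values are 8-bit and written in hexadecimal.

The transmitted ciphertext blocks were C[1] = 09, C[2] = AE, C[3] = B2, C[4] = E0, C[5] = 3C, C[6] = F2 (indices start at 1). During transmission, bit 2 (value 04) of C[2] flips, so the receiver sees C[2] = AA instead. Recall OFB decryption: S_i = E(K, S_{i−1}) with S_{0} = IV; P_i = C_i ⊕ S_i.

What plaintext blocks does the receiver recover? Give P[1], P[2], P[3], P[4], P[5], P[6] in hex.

Only C[2] changed, to AA. In OFB, a change in C_i flips the same bit in P_i only; the keystream is unaffected. Decrypting the received ciphertext:
P[1]: S = E(K, 3B) = 02; 09 ⊕ 02 = 0B.
P[2]: S = E(K, 02) = 19; AA ⊕ 19 = B3.
P[3]: S = E(K, 19) = 20; B2 ⊕ 20 = 92.
P[4]: S = E(K, 20) = F7; E0 ⊕ F7 = 17.
P[5]: S = E(K, F7) = 4E; 3C ⊕ 4E = 72.
P[6]: S = E(K, 4E) = D5; F2 ⊕ D5 = 27.
Blocks that differ from the original plaintext: P[2].

P[1] = 0B, P[2] = B3, P[3] = 92, P[4] = 17, P[5] = 72, P[6] = 27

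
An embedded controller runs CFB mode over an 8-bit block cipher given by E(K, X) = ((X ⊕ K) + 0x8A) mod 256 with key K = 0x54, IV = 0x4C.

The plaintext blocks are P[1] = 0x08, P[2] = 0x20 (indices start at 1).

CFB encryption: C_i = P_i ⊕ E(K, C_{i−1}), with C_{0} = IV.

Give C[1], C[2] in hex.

C[1]: E(K, 0x4C) = 0xA2; 0x08 ⊕ 0xA2 = 0xAA.
C[2]: E(K, 0xAA) = 0x88; 0x20 ⊕ 0x88 = 0xA8.

C[1] = 0xAA, C[2] = 0xA8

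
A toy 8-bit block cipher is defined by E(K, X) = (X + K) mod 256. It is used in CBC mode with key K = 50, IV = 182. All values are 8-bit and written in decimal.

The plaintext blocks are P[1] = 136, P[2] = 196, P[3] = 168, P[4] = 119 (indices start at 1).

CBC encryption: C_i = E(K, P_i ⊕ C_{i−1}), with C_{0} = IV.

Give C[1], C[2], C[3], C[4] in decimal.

C[1]: P[1] ⊕ 182 = 62; E(K, 62) = 112.
C[2]: P[2] ⊕ 112 = 180; E(K, 180) = 230.
C[3]: P[3] ⊕ 230 = 78; E(K, 78) = 128.
C[4]: P[4] ⊕ 128 = 247; E(K, 247) = 41.

C[1] = 112, C[2] = 230, C[3] = 128, C[4] = 41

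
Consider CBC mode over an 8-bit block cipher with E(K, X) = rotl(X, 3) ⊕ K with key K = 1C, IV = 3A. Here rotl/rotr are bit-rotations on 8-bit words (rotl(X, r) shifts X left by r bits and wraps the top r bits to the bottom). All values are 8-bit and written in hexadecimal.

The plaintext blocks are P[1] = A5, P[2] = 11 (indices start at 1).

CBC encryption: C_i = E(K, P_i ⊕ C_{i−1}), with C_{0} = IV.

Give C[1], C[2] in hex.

C[1] = E0, C[2] = 93

C[1]: P[1] ⊕ 3A = 9F; E(K, 9F) = E0.
C[2]: P[2] ⊕ E0 = F1; E(K, F1) = 93.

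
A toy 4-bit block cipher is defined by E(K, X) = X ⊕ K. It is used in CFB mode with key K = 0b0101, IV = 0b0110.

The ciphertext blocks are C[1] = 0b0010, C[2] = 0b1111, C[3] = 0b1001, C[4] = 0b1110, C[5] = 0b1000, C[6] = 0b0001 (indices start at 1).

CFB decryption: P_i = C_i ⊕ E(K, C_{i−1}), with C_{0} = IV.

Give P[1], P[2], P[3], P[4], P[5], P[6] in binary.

P[1] = 0b0001, P[2] = 0b1000, P[3] = 0b0011, P[4] = 0b0010, P[5] = 0b0011, P[6] = 0b1100

P[1]: E(K, 0b0110) = 0b0011; 0b0010 ⊕ 0b0011 = 0b0001.
P[2]: E(K, 0b0010) = 0b0111; 0b1111 ⊕ 0b0111 = 0b1000.
P[3]: E(K, 0b1111) = 0b1010; 0b1001 ⊕ 0b1010 = 0b0011.
P[4]: E(K, 0b1001) = 0b1100; 0b1110 ⊕ 0b1100 = 0b0010.
P[5]: E(K, 0b1110) = 0b1011; 0b1000 ⊕ 0b1011 = 0b0011.
P[6]: E(K, 0b1000) = 0b1101; 0b0001 ⊕ 0b1101 = 0b1100.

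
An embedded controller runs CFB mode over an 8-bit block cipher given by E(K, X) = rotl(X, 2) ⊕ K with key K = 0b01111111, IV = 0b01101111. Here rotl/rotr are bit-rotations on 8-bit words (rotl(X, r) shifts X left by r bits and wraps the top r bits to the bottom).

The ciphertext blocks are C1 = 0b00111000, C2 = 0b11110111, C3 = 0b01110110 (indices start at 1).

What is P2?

P2 = 0b01101000

CFB decryption: P_i = C_i ⊕ E(K, C_{i−1}), with C_{0} = IV.
P2: E(K, 0b00111000) = 0b10011111; 0b11110111 ⊕ 0b10011111 = 0b01101000.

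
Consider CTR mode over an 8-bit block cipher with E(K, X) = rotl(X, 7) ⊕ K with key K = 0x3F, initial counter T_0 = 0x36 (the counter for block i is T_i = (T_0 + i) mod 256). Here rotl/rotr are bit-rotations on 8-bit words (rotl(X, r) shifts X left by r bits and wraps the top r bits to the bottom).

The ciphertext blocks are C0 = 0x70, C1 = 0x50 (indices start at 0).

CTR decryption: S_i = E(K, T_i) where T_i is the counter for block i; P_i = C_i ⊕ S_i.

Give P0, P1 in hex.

P0 = 0x54, P1 = 0xF4

P0: T = 0x36, S = E(K, T) = 0x24; 0x70 ⊕ 0x24 = 0x54.
P1: T = 0x37, S = E(K, T) = 0xA4; 0x50 ⊕ 0xA4 = 0xF4.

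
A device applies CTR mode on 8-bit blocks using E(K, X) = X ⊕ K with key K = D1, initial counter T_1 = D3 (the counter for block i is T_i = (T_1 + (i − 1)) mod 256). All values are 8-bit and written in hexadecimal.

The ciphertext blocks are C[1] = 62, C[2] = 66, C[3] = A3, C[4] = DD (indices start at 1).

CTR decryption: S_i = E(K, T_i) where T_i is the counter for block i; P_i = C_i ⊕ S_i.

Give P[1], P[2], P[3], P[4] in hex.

P[1]: T = D3, S = E(K, T) = 02; 62 ⊕ 02 = 60.
P[2]: T = D4, S = E(K, T) = 05; 66 ⊕ 05 = 63.
P[3]: T = D5, S = E(K, T) = 04; A3 ⊕ 04 = A7.
P[4]: T = D6, S = E(K, T) = 07; DD ⊕ 07 = DA.

P[1] = 60, P[2] = 63, P[3] = A7, P[4] = DA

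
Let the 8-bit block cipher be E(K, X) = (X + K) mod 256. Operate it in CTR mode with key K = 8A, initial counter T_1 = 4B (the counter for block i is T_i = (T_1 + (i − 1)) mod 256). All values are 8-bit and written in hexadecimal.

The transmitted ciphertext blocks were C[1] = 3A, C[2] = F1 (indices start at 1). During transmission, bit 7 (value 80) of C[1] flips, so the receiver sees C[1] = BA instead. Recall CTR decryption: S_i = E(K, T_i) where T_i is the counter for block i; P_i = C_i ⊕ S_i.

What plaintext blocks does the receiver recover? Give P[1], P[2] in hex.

P[1] = 6F, P[2] = 27

Only C[1] changed, to BA. In CTR, a change in C_i flips the same bit in P_i only; the keystream is unaffected. Decrypting the received ciphertext:
P[1]: T = 4B, S = E(K, T) = D5; BA ⊕ D5 = 6F.
P[2]: T = 4C, S = E(K, T) = D6; F1 ⊕ D6 = 27.
Blocks that differ from the original plaintext: P[1].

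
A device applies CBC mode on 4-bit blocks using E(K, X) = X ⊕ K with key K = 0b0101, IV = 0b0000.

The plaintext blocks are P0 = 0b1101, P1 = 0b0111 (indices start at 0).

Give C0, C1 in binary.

C0 = 0b1000, C1 = 0b1010

CBC encryption: C_i = E(K, P_i ⊕ C_{i−1}), with C_{−1} = IV.
C0: P0 ⊕ 0b0000 = 0b1101; E(K, 0b1101) = 0b1000.
C1: P1 ⊕ 0b1000 = 0b1111; E(K, 0b1111) = 0b1010.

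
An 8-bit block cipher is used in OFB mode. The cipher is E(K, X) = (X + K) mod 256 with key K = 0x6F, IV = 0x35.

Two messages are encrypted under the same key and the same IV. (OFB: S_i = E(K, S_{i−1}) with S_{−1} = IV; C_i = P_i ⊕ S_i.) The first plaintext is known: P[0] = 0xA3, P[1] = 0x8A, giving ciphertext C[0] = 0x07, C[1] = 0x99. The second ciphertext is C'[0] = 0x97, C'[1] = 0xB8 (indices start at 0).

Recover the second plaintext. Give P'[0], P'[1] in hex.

In OFB with a reused IV, both messages share the same keystream S_i, so C_i ⊕ C'_i = P_i ⊕ P'_i and thus P'_i = P_i ⊕ C_i ⊕ C'_i.
P'[0]: 0xA3 ⊕ 0x07 ⊕ 0x97 = 0x33.
P'[1]: 0x8A ⊕ 0x99 ⊕ 0xB8 = 0xAB.

P'[0] = 0x33, P'[1] = 0xAB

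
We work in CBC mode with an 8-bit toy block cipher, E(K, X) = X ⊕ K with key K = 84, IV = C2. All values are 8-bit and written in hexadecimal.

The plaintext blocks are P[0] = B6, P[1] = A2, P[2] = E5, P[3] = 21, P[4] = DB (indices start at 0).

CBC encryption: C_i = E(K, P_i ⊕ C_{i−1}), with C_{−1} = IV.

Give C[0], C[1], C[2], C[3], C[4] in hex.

C[0]: P[0] ⊕ C2 = 74; E(K, 74) = F0.
C[1]: P[1] ⊕ F0 = 52; E(K, 52) = D6.
C[2]: P[2] ⊕ D6 = 33; E(K, 33) = B7.
C[3]: P[3] ⊕ B7 = 96; E(K, 96) = 12.
C[4]: P[4] ⊕ 12 = C9; E(K, C9) = 4D.

C[0] = F0, C[1] = D6, C[2] = B7, C[3] = 12, C[4] = 4D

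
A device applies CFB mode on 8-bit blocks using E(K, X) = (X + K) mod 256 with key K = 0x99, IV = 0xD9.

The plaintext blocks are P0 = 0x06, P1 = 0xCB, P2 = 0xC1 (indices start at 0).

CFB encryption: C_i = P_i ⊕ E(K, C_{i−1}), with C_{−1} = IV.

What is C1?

C0: E(K, 0xD9) = 0x72; 0x06 ⊕ 0x72 = 0x74.
C1: E(K, 0x74) = 0x0D; 0xCB ⊕ 0x0D = 0xC6.

C1 = 0xC6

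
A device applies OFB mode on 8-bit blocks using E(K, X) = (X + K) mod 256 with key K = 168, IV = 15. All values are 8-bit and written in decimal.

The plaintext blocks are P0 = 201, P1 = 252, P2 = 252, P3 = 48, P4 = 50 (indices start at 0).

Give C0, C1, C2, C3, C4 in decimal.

C0 = 126, C1 = 163, C2 = 251, C3 = 159, C4 = 101

OFB encryption: S_i = E(K, S_{i−1}) with S_{−1} = IV; C_i = P_i ⊕ S_i.
C0: S = E(K, 15) = 183; 201 ⊕ 183 = 126.
C1: S = E(K, 183) = 95; 252 ⊕ 95 = 163.
C2: S = E(K, 95) = 7; 252 ⊕ 7 = 251.
C3: S = E(K, 7) = 175; 48 ⊕ 175 = 159.
C4: S = E(K, 175) = 87; 50 ⊕ 87 = 101.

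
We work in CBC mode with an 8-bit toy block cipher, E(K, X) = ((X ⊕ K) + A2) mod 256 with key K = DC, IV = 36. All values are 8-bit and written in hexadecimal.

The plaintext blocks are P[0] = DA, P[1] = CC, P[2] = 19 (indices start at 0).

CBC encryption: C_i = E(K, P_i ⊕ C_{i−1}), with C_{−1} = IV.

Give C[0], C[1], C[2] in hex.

C[0] = D2, C[1] = 64, C[2] = 43

C[0]: P[0] ⊕ 36 = EC; E(K, EC) = D2.
C[1]: P[1] ⊕ D2 = 1E; E(K, 1E) = 64.
C[2]: P[2] ⊕ 64 = 7D; E(K, 7D) = 43.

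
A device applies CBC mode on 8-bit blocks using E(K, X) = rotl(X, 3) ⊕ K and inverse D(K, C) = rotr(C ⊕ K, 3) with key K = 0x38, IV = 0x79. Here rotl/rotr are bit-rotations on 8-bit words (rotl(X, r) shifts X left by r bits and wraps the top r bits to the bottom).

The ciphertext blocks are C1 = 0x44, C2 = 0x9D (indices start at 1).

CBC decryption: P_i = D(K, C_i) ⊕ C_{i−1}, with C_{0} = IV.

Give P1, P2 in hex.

P1 = 0xF6, P2 = 0xF0

P1: D(K, 0x44) = 0x8F; 0x8F ⊕ 0x79 = 0xF6.
P2: D(K, 0x9D) = 0xB4; 0xB4 ⊕ 0x44 = 0xF0.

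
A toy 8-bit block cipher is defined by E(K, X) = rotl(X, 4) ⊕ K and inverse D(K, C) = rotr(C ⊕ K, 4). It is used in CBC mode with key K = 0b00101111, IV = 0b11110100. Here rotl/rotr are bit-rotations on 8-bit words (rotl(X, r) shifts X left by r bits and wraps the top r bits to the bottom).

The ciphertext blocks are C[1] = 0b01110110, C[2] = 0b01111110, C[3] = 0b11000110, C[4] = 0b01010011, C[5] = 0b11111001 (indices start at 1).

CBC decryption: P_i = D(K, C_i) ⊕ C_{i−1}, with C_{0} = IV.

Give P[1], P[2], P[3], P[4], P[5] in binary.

P[1]: D(K, 0b01110110) = 0b10010101; 0b10010101 ⊕ 0b11110100 = 0b01100001.
P[2]: D(K, 0b01111110) = 0b00010101; 0b00010101 ⊕ 0b01110110 = 0b01100011.
P[3]: D(K, 0b11000110) = 0b10011110; 0b10011110 ⊕ 0b01111110 = 0b11100000.
P[4]: D(K, 0b01010011) = 0b11000111; 0b11000111 ⊕ 0b11000110 = 0b00000001.
P[5]: D(K, 0b11111001) = 0b01101101; 0b01101101 ⊕ 0b01010011 = 0b00111110.

P[1] = 0b01100001, P[2] = 0b01100011, P[3] = 0b11100000, P[4] = 0b00000001, P[5] = 0b00111110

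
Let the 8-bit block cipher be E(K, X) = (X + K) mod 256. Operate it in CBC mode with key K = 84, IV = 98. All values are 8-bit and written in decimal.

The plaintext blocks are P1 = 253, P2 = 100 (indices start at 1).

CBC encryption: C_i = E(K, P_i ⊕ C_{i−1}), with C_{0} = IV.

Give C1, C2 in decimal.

C1: P1 ⊕ 98 = 159; E(K, 159) = 243.
C2: P2 ⊕ 243 = 151; E(K, 151) = 235.

C1 = 243, C2 = 235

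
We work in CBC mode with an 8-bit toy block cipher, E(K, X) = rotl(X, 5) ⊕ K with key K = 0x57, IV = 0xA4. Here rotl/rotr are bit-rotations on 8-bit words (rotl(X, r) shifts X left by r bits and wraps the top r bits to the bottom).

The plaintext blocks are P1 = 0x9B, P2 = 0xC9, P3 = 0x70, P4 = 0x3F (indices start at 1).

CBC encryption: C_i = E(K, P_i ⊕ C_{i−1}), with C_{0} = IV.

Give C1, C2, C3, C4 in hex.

C1 = 0xB0, C2 = 0x78, C3 = 0x56, C4 = 0x7A

C1: P1 ⊕ 0xA4 = 0x3F; E(K, 0x3F) = 0xB0.
C2: P2 ⊕ 0xB0 = 0x79; E(K, 0x79) = 0x78.
C3: P3 ⊕ 0x78 = 0x08; E(K, 0x08) = 0x56.
C4: P4 ⊕ 0x56 = 0x69; E(K, 0x69) = 0x7A.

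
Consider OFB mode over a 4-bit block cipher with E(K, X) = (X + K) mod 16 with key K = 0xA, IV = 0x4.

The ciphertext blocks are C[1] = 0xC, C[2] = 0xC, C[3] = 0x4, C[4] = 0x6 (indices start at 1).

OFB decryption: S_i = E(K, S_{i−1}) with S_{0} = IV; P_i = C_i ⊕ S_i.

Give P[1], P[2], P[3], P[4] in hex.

P[1] = 0x2, P[2] = 0x4, P[3] = 0x6, P[4] = 0xA

P[1]: S = E(K, 0x4) = 0xE; 0xC ⊕ 0xE = 0x2.
P[2]: S = E(K, 0xE) = 0x8; 0xC ⊕ 0x8 = 0x4.
P[3]: S = E(K, 0x8) = 0x2; 0x4 ⊕ 0x2 = 0x6.
P[4]: S = E(K, 0x2) = 0xC; 0x6 ⊕ 0xC = 0xA.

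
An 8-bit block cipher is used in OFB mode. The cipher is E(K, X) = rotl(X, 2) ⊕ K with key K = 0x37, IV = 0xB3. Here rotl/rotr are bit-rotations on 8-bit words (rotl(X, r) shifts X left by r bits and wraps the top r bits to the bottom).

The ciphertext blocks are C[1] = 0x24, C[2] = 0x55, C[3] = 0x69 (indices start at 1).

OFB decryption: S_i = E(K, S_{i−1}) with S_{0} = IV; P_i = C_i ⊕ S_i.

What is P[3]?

P[1]: S = E(K, 0xB3) = 0xF9; 0x24 ⊕ 0xF9 = 0xDD.
P[2]: S = E(K, 0xF9) = 0xD0; 0x55 ⊕ 0xD0 = 0x85.
P[3]: S = E(K, 0xD0) = 0x74; 0x69 ⊕ 0x74 = 0x1D.

P[3] = 0x1D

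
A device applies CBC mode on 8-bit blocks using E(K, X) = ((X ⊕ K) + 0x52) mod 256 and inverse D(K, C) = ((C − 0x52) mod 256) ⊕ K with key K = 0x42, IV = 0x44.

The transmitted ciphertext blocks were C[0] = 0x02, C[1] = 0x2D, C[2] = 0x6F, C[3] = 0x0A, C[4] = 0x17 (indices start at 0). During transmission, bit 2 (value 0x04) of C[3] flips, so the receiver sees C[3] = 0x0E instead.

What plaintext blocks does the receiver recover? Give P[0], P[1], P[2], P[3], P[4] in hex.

CBC decryption: P_i = D(K, C_i) ⊕ C_{i−1}, with C_{−1} = IV.
Only C[3] changed, to 0x0E. In CBC, a change in C_i garbles P_i and flips the same bit in P_{i+1}. Decrypting the received ciphertext:
P[0]: D(K, 0x02) = 0xF2; 0xF2 ⊕ 0x44 = 0xB6.
P[1]: D(K, 0x2D) = 0x99; 0x99 ⊕ 0x02 = 0x9B.
P[2]: D(K, 0x6F) = 0x5F; 0x5F ⊕ 0x2D = 0x72.
P[3]: D(K, 0x0E) = 0xFE; 0xFE ⊕ 0x6F = 0x91.
P[4]: D(K, 0x17) = 0x87; 0x87 ⊕ 0x0E = 0x89.
Blocks that differ from the original plaintext: P[3], P[4].

P[0] = 0xB6, P[1] = 0x9B, P[2] = 0x72, P[3] = 0x91, P[4] = 0x89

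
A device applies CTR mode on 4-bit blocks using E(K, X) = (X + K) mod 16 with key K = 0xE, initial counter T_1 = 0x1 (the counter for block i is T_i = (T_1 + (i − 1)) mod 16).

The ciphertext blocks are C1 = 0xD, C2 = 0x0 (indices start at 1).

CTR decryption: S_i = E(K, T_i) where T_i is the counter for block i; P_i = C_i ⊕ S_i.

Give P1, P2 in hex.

P1 = 0x2, P2 = 0x0

P1: T = 0x1, S = E(K, T) = 0xF; 0xD ⊕ 0xF = 0x2.
P2: T = 0x2, S = E(K, T) = 0x0; 0x0 ⊕ 0x0 = 0x0.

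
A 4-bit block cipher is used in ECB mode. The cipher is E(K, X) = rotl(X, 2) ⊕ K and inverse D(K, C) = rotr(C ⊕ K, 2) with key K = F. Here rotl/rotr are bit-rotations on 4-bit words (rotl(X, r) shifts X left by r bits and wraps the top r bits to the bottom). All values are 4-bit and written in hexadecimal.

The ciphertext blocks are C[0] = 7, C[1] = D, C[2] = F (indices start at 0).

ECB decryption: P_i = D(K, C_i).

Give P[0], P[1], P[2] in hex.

P[0]: D(K, 7) = 2.
P[1]: D(K, D) = 8.
P[2]: D(K, F) = 0.

P[0] = 2, P[1] = 8, P[2] = 0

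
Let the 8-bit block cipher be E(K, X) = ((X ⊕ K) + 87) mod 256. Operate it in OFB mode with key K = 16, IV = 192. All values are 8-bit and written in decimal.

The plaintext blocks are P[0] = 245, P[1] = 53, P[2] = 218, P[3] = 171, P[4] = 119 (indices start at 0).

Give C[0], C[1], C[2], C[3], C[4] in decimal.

OFB encryption: S_i = E(K, S_{i−1}) with S_{−1} = IV; C_i = P_i ⊕ S_i.
C[0]: S = E(K, 192) = 39; 245 ⊕ 39 = 210.
C[1]: S = E(K, 39) = 142; 53 ⊕ 142 = 187.
C[2]: S = E(K, 142) = 245; 218 ⊕ 245 = 47.
C[3]: S = E(K, 245) = 60; 171 ⊕ 60 = 151.
C[4]: S = E(K, 60) = 131; 119 ⊕ 131 = 244.

C[0] = 210, C[1] = 187, C[2] = 47, C[3] = 151, C[4] = 244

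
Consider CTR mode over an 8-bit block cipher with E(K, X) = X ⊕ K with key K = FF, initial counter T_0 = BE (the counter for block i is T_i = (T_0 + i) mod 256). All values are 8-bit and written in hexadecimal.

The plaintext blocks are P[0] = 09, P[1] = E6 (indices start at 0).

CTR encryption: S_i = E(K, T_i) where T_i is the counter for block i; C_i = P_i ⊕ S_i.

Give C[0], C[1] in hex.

C[0] = 48, C[1] = A6

C[0]: T = BE, S = E(K, T) = 41; 09 ⊕ 41 = 48.
C[1]: T = BF, S = E(K, T) = 40; E6 ⊕ 40 = A6.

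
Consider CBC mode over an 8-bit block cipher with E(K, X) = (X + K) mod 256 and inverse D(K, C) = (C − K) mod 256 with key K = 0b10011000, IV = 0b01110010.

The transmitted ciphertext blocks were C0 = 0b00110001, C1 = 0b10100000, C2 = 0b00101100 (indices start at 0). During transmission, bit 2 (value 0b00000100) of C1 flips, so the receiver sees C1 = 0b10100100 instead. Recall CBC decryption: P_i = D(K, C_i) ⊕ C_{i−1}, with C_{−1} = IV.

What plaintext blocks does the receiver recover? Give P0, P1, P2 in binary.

P0 = 0b11101011, P1 = 0b00111101, P2 = 0b00110000

Only C1 changed, to 0b10100100. In CBC, a change in C_i garbles P_i and flips the same bit in P_{i+1}. Decrypting the received ciphertext:
P0: D(K, 0b00110001) = 0b10011001; 0b10011001 ⊕ 0b01110010 = 0b11101011.
P1: D(K, 0b10100100) = 0b00001100; 0b00001100 ⊕ 0b00110001 = 0b00111101.
P2: D(K, 0b00101100) = 0b10010100; 0b10010100 ⊕ 0b10100100 = 0b00110000.
Blocks that differ from the original plaintext: P1, P2.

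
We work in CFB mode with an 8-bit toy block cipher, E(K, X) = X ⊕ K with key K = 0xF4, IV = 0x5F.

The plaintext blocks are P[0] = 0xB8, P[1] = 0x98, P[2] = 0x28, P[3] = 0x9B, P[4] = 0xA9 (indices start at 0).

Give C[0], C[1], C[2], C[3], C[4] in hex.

C[0] = 0x13, C[1] = 0x7F, C[2] = 0xA3, C[3] = 0xCC, C[4] = 0x91

CFB encryption: C_i = P_i ⊕ E(K, C_{i−1}), with C_{−1} = IV.
C[0]: E(K, 0x5F) = 0xAB; 0xB8 ⊕ 0xAB = 0x13.
C[1]: E(K, 0x13) = 0xE7; 0x98 ⊕ 0xE7 = 0x7F.
C[2]: E(K, 0x7F) = 0x8B; 0x28 ⊕ 0x8B = 0xA3.
C[3]: E(K, 0xA3) = 0x57; 0x9B ⊕ 0x57 = 0xCC.
C[4]: E(K, 0xCC) = 0x38; 0xA9 ⊕ 0x38 = 0x91.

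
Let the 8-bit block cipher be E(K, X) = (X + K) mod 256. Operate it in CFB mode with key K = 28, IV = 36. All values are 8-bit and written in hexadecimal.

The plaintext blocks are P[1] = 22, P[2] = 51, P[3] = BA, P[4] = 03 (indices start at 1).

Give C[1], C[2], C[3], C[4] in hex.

CFB encryption: C_i = P_i ⊕ E(K, C_{i−1}), with C_{0} = IV.
C[1]: E(K, 36) = 5E; 22 ⊕ 5E = 7C.
C[2]: E(K, 7C) = A4; 51 ⊕ A4 = F5.
C[3]: E(K, F5) = 1D; BA ⊕ 1D = A7.
C[4]: E(K, A7) = CF; 03 ⊕ CF = CC.

C[1] = 7C, C[2] = F5, C[3] = A7, C[4] = CC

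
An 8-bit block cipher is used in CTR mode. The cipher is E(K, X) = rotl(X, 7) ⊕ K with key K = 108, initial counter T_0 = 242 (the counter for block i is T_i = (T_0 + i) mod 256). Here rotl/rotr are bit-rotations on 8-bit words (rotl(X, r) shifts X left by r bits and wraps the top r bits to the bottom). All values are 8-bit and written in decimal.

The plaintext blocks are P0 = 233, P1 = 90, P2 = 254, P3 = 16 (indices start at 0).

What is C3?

CTR encryption: S_i = E(K, T_i) where T_i is the counter for block i; C_i = P_i ⊕ S_i.
C0: T = 242, S = E(K, T) = 21; 233 ⊕ 21 = 252.
C1: T = 243, S = E(K, T) = 149; 90 ⊕ 149 = 207.
C2: T = 244, S = E(K, T) = 22; 254 ⊕ 22 = 232.
C3: T = 245, S = E(K, T) = 150; 16 ⊕ 150 = 134.

C3 = 134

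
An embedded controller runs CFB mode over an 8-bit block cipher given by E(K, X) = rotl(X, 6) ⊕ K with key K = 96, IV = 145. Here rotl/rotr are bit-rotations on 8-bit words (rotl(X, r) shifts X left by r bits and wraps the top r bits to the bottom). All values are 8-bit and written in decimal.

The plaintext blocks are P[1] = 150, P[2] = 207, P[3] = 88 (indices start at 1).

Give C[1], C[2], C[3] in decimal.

C[1] = 146, C[2] = 11, C[3] = 250

CFB encryption: C_i = P_i ⊕ E(K, C_{i−1}), with C_{0} = IV.
C[1]: E(K, 145) = 4; 150 ⊕ 4 = 146.
C[2]: E(K, 146) = 196; 207 ⊕ 196 = 11.
C[3]: E(K, 11) = 162; 88 ⊕ 162 = 250.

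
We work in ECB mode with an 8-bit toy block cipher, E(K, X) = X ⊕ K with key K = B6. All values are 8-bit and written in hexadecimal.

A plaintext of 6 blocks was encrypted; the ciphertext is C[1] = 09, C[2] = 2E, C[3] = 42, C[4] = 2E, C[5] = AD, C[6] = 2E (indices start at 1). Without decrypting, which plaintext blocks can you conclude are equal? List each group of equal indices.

P[2] = P[4] = P[6]

ECB encrypts each block independently with the same key, so equal ciphertext blocks imply equal plaintext blocks.
C[2] = C[4] = C[6] = 2E, so P[2] = P[4] = P[6].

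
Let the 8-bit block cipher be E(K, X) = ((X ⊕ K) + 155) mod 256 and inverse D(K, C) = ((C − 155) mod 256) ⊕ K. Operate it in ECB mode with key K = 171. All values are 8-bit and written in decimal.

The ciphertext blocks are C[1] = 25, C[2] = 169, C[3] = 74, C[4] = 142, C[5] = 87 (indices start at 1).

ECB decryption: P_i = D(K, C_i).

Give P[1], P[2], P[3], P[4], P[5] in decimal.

P[1]: D(K, 25) = 213.
P[2]: D(K, 169) = 165.
P[3]: D(K, 74) = 4.
P[4]: D(K, 142) = 88.
P[5]: D(K, 87) = 23.

P[1] = 213, P[2] = 165, P[3] = 4, P[4] = 88, P[5] = 23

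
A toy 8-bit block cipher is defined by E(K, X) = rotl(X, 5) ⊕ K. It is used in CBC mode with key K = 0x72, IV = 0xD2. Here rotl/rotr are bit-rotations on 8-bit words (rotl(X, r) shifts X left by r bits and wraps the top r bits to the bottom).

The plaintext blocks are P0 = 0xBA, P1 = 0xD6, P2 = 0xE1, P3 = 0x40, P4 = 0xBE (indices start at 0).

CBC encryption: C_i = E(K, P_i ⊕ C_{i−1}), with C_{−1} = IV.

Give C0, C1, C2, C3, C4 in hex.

C0: P0 ⊕ 0xD2 = 0x68; E(K, 0x68) = 0x7F.
C1: P1 ⊕ 0x7F = 0xA9; E(K, 0xA9) = 0x47.
C2: P2 ⊕ 0x47 = 0xA6; E(K, 0xA6) = 0xA6.
C3: P3 ⊕ 0xA6 = 0xE6; E(K, 0xE6) = 0xAE.
C4: P4 ⊕ 0xAE = 0x10; E(K, 0x10) = 0x70.

C0 = 0x7F, C1 = 0x47, C2 = 0xA6, C3 = 0xAE, C4 = 0x70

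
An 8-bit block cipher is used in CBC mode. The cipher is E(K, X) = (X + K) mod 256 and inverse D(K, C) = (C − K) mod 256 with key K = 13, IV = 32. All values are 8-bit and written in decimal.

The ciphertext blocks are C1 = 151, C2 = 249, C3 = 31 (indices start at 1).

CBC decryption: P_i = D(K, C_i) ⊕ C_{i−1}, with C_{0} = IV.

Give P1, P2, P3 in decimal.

P1 = 170, P2 = 123, P3 = 235

P1: D(K, 151) = 138; 138 ⊕ 32 = 170.
P2: D(K, 249) = 236; 236 ⊕ 151 = 123.
P3: D(K, 31) = 18; 18 ⊕ 249 = 235.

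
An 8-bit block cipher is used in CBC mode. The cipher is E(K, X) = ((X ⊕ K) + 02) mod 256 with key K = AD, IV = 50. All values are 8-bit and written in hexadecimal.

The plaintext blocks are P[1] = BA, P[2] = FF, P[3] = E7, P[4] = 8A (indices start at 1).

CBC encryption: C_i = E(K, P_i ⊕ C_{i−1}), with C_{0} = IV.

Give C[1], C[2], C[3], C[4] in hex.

C[1] = 49, C[2] = 1D, C[3] = 59, C[4] = 80

C[1]: P[1] ⊕ 50 = EA; E(K, EA) = 49.
C[2]: P[2] ⊕ 49 = B6; E(K, B6) = 1D.
C[3]: P[3] ⊕ 1D = FA; E(K, FA) = 59.
C[4]: P[4] ⊕ 59 = D3; E(K, D3) = 80.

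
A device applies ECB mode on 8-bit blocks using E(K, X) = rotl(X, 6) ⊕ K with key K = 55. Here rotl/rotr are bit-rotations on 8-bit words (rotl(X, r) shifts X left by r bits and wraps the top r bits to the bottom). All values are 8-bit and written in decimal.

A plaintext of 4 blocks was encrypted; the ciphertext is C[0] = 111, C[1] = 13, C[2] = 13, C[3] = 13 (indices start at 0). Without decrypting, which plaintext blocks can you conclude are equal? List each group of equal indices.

ECB encrypts each block independently with the same key, so equal ciphertext blocks imply equal plaintext blocks.
C[1] = C[2] = C[3] = 13, so P[1] = P[2] = P[3].

P[1] = P[2] = P[3]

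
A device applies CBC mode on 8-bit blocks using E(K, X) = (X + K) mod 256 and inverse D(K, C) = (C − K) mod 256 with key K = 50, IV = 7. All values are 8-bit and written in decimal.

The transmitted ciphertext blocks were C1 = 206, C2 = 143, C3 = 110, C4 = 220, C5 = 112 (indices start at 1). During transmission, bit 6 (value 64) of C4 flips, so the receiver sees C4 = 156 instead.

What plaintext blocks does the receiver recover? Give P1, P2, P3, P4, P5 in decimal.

P1 = 155, P2 = 147, P3 = 179, P4 = 4, P5 = 162

CBC decryption: P_i = D(K, C_i) ⊕ C_{i−1}, with C_{0} = IV.
Only C4 changed, to 156. In CBC, a change in C_i garbles P_i and flips the same bit in P_{i+1}. Decrypting the received ciphertext:
P1: D(K, 206) = 156; 156 ⊕ 7 = 155.
P2: D(K, 143) = 93; 93 ⊕ 206 = 147.
P3: D(K, 110) = 60; 60 ⊕ 143 = 179.
P4: D(K, 156) = 106; 106 ⊕ 110 = 4.
P5: D(K, 112) = 62; 62 ⊕ 156 = 162.
Blocks that differ from the original plaintext: P4, P5.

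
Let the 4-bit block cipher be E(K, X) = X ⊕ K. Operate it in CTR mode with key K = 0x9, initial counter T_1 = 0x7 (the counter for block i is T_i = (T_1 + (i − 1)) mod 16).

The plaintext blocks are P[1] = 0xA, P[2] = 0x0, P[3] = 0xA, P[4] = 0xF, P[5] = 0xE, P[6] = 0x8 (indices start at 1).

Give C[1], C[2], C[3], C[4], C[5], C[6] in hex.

C[1] = 0x4, C[2] = 0x1, C[3] = 0xA, C[4] = 0xC, C[5] = 0xC, C[6] = 0xD

CTR encryption: S_i = E(K, T_i) where T_i is the counter for block i; C_i = P_i ⊕ S_i.
C[1]: T = 0x7, S = E(K, T) = 0xE; 0xA ⊕ 0xE = 0x4.
C[2]: T = 0x8, S = E(K, T) = 0x1; 0x0 ⊕ 0x1 = 0x1.
C[3]: T = 0x9, S = E(K, T) = 0x0; 0xA ⊕ 0x0 = 0xA.
C[4]: T = 0xA, S = E(K, T) = 0x3; 0xF ⊕ 0x3 = 0xC.
C[5]: T = 0xB, S = E(K, T) = 0x2; 0xE ⊕ 0x2 = 0xC.
C[6]: T = 0xC, S = E(K, T) = 0x5; 0x8 ⊕ 0x5 = 0xD.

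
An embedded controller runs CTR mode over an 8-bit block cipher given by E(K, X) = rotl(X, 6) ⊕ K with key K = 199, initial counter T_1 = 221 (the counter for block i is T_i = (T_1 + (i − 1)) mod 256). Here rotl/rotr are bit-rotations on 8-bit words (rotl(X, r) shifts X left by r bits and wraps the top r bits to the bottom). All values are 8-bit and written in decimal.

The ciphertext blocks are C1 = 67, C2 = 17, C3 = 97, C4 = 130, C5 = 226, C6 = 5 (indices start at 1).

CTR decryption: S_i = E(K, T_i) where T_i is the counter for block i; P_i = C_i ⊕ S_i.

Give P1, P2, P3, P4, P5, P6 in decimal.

P1: T = 221, S = E(K, T) = 176; 67 ⊕ 176 = 243.
P2: T = 222, S = E(K, T) = 112; 17 ⊕ 112 = 97.
P3: T = 223, S = E(K, T) = 48; 97 ⊕ 48 = 81.
P4: T = 224, S = E(K, T) = 255; 130 ⊕ 255 = 125.
P5: T = 225, S = E(K, T) = 191; 226 ⊕ 191 = 93.
P6: T = 226, S = E(K, T) = 127; 5 ⊕ 127 = 122.

P1 = 243, P2 = 97, P3 = 81, P4 = 125, P5 = 93, P6 = 122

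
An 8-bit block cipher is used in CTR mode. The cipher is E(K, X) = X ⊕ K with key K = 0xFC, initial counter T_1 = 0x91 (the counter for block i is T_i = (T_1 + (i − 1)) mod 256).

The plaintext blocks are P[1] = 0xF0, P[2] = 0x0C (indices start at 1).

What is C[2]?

C[2] = 0x62

CTR encryption: S_i = E(K, T_i) where T_i is the counter for block i; C_i = P_i ⊕ S_i.
C[1]: T = 0x91, S = E(K, T) = 0x6D; 0xF0 ⊕ 0x6D = 0x9D.
C[2]: T = 0x92, S = E(K, T) = 0x6E; 0x0C ⊕ 0x6E = 0x62.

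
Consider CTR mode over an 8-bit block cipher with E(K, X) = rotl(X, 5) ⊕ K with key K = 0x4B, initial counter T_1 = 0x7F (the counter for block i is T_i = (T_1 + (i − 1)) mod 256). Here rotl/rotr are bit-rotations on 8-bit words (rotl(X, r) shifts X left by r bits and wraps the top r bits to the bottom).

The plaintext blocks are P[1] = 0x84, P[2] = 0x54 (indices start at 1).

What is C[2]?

C[2] = 0x0F

CTR encryption: S_i = E(K, T_i) where T_i is the counter for block i; C_i = P_i ⊕ S_i.
C[1]: T = 0x7F, S = E(K, T) = 0xA4; 0x84 ⊕ 0xA4 = 0x20.
C[2]: T = 0x80, S = E(K, T) = 0x5B; 0x54 ⊕ 0x5B = 0x0F.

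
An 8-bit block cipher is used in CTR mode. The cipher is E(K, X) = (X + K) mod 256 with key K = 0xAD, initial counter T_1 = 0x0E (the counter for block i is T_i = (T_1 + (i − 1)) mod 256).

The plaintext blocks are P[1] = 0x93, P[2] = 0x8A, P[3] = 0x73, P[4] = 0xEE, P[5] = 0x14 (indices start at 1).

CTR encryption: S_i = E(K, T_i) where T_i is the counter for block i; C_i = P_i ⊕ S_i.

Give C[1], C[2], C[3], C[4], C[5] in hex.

C[1]: T = 0x0E, S = E(K, T) = 0xBB; 0x93 ⊕ 0xBB = 0x28.
C[2]: T = 0x0F, S = E(K, T) = 0xBC; 0x8A ⊕ 0xBC = 0x36.
C[3]: T = 0x10, S = E(K, T) = 0xBD; 0x73 ⊕ 0xBD = 0xCE.
C[4]: T = 0x11, S = E(K, T) = 0xBE; 0xEE ⊕ 0xBE = 0x50.
C[5]: T = 0x12, S = E(K, T) = 0xBF; 0x14 ⊕ 0xBF = 0xAB.

C[1] = 0x28, C[2] = 0x36, C[3] = 0xCE, C[4] = 0x50, C[5] = 0xAB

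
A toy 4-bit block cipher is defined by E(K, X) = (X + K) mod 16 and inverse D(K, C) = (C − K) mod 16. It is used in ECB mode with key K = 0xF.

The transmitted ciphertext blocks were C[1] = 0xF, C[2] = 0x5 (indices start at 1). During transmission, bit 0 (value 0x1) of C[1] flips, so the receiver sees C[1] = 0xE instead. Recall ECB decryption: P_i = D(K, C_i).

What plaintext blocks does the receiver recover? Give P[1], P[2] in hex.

Only C[1] changed, to 0xE. In ECB, a change in C_i affects only P_i. Decrypting the received ciphertext:
P[1]: D(K, 0xE) = 0xF.
P[2]: D(K, 0x5) = 0x6.
Blocks that differ from the original plaintext: P[1].

P[1] = 0xF, P[2] = 0x6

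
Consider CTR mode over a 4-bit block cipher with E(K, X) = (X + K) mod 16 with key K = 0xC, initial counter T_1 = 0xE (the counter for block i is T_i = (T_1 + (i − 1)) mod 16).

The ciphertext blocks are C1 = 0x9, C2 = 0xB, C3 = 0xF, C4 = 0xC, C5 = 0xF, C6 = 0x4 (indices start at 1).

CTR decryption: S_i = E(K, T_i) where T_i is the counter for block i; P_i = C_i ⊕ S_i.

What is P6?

P6: T = 0x3, S = E(K, T) = 0xF; 0x4 ⊕ 0xF = 0xB.

P6 = 0xB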